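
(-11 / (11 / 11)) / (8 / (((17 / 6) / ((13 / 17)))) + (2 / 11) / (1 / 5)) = -34969/9754 = -3.59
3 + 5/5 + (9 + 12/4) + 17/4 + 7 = 109/4 = 27.25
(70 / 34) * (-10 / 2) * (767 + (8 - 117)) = -115150/17 = -6773.53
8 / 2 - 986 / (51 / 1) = -46/3 = -15.33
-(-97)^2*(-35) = 329315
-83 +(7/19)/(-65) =-102512/1235 = -83.01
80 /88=0.91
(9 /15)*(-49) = -29.40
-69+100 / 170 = -1163/17 = -68.41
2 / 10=1/5 = 0.20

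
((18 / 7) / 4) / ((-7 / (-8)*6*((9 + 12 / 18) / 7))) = 18/203 = 0.09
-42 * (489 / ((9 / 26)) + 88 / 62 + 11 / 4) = -3689441/62 = -59507.11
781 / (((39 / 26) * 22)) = 71/3 = 23.67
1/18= 0.06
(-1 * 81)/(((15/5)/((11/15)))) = -19.80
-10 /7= -1.43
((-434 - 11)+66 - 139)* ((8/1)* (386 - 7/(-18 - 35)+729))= -244918688/53 = -4621107.32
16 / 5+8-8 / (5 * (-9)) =512/45 = 11.38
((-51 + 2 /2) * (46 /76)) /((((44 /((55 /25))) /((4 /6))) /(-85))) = 85.75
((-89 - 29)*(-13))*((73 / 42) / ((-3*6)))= -55991/378 = -148.12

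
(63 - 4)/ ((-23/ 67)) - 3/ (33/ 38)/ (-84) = -1825849/10626 = -171.83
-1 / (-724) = 1/724 = 0.00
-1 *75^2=-5625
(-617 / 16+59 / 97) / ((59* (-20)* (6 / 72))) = 35343/91568 = 0.39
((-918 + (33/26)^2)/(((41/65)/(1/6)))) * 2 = -1032465/2132 = -484.27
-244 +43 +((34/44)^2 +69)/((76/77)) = -436349/3344 = -130.49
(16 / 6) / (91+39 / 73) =292/10023 = 0.03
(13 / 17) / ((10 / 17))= 13/10 = 1.30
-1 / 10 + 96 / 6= 159/10 = 15.90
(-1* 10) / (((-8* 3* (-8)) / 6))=-0.31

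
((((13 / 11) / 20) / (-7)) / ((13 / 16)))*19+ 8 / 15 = 388/1155 = 0.34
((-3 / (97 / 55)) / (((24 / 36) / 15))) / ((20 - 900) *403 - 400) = 1485/13775552 = 0.00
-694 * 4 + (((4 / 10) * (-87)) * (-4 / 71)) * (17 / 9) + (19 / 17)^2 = -2771.05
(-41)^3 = -68921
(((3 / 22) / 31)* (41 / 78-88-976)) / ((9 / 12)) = -7541/1209 = -6.24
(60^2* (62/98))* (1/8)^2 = 6975/196 = 35.59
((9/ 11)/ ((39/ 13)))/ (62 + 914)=3/10736 = 0.00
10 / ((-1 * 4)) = -5/2 = -2.50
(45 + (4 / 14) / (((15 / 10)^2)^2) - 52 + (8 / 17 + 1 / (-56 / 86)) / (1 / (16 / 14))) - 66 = -5003855/67473 = -74.16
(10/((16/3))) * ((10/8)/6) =25/64 = 0.39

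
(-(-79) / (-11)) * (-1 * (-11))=-79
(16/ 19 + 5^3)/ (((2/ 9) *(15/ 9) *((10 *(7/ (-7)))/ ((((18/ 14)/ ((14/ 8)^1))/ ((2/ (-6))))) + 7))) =1743039/59185 = 29.45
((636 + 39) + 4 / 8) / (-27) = -1351/54 = -25.02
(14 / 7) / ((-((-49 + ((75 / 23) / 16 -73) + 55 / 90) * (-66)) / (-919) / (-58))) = -58845408/4415015 = -13.33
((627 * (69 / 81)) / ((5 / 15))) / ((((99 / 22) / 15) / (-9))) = -48070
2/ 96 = 1/48 = 0.02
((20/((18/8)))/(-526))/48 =-5/14202 = 0.00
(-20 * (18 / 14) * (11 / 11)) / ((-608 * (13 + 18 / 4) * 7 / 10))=45/13034 = 0.00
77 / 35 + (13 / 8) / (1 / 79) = 5223/40 = 130.58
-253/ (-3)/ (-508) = -0.17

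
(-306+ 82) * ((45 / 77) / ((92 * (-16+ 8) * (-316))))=-45/79948 = 0.00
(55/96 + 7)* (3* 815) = 592505/32 = 18515.78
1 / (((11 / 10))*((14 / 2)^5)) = 10/184877 = 0.00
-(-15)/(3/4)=20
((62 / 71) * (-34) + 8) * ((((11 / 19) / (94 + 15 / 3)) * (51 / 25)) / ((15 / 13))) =-68068/303525 = -0.22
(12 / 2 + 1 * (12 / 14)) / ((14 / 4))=96/49 = 1.96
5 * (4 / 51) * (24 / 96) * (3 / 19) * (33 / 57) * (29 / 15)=319/18411 = 0.02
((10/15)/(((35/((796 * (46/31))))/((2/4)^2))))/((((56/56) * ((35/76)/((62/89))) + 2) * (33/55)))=3.52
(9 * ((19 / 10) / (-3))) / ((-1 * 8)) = 57/80 = 0.71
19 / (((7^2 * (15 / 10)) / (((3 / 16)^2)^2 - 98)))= -25.33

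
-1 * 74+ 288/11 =-526/11 = -47.82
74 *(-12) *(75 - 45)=-26640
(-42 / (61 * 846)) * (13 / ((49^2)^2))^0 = -7/8601 = 0.00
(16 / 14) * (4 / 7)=32/49 = 0.65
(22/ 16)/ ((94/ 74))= 407/376 = 1.08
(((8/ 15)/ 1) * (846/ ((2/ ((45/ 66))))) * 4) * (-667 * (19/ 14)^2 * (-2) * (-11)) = -814823208/49 = -16629045.06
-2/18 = -1/9 = -0.11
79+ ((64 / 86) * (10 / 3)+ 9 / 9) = 10640/129 = 82.48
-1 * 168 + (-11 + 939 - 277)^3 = 275894283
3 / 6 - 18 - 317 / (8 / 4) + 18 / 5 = -862/5 = -172.40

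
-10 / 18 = -5/9 = -0.56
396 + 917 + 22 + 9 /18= 2671/2 = 1335.50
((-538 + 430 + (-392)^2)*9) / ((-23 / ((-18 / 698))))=12438036/8027 = 1549.52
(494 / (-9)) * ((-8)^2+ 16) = -39520/9 = -4391.11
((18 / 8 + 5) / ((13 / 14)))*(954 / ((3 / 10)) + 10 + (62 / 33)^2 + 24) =27357295/1089 = 25121.48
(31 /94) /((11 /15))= 0.45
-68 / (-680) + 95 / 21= 971/210 = 4.62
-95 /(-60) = 19/12 = 1.58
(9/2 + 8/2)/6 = 17/12 = 1.42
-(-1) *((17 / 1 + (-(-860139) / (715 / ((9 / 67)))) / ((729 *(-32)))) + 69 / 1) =131823941/1532960 = 85.99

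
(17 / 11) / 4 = 17/44 = 0.39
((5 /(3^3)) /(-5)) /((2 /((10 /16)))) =-5/432 = -0.01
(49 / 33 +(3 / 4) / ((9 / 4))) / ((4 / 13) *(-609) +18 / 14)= -364/37257 = -0.01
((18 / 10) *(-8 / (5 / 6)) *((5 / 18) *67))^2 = 2585664/25 = 103426.56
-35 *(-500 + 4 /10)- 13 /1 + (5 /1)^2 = 17498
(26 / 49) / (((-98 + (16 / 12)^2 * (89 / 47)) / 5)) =-5499/196147 = -0.03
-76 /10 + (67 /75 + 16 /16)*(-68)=-10226/75 = -136.35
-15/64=-0.23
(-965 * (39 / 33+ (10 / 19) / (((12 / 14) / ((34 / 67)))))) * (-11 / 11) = 60541205/42009 = 1441.15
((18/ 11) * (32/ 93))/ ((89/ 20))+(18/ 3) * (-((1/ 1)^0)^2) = -178254/30349 = -5.87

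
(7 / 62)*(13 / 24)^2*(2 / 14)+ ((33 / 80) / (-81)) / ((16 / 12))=163/178560 = 0.00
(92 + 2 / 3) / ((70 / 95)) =2641/21 = 125.76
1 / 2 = 0.50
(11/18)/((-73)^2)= 11/95922 = 0.00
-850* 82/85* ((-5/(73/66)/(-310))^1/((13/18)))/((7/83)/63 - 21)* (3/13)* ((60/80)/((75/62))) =4961574/43981405 = 0.11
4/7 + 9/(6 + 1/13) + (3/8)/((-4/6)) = 13183/8848 = 1.49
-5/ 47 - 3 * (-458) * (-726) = -46883633/47 = -997524.11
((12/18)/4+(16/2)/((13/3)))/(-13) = -157/1014 = -0.15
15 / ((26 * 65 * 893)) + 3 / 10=226383/754585 = 0.30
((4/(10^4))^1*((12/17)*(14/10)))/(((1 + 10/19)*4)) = 399/6162500 = 0.00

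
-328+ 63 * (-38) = -2722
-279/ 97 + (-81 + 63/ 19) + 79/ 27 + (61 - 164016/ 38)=-215606705/49761 = -4332.85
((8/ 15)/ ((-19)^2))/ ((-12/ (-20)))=8/3249 = 0.00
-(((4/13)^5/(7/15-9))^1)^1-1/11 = -0.09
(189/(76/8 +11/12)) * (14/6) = 5292/125 = 42.34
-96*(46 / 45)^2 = -67712/675 = -100.31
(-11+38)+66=93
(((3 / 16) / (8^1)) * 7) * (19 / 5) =399/640 = 0.62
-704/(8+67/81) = -5184/65 = -79.75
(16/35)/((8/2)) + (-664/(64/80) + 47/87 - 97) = -2820722/3045 = -926.35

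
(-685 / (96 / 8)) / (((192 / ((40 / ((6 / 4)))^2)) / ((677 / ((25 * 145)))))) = -92749/2349 = -39.48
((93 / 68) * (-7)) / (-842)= 651/57256 = 0.01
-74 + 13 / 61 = -4501/61 = -73.79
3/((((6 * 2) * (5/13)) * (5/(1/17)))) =13/1700 = 0.01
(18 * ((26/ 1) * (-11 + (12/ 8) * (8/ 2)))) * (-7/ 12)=1365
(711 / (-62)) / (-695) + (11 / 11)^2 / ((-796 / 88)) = -806491/8574910 = -0.09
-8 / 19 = -0.42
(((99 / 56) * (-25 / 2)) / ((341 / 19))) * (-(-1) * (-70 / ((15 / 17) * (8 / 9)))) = 218025/1984 = 109.89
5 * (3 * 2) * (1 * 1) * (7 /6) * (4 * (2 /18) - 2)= -490/9 = -54.44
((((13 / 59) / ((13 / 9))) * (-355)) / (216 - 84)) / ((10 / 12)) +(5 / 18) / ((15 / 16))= -6869/35046 = -0.20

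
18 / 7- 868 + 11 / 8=-48387/56 = -864.05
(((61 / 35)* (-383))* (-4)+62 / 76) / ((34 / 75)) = 53283915/9044 = 5891.63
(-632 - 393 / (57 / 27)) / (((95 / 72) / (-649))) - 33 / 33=145276991/361 = 402429.34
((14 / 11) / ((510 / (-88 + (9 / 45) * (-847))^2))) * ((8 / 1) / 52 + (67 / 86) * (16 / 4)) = 540.69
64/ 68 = 16/17 = 0.94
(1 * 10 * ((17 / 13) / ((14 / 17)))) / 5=289/91 = 3.18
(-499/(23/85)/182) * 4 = -84830/2093 = -40.53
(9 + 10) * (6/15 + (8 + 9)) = 1653/5 = 330.60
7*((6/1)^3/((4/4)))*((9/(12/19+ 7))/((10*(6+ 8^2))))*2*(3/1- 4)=-18468/3625 = -5.09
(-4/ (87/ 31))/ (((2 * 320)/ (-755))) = 4681/2784 = 1.68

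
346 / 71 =4.87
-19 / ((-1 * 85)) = 19/85 = 0.22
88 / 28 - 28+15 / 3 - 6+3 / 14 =-359/14 = -25.64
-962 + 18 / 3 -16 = -972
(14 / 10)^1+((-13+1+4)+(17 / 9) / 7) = -6.33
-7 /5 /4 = -0.35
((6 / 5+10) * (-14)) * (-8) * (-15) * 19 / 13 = -357504/13 = -27500.31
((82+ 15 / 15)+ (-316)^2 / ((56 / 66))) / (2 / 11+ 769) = 153.11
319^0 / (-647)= -1/647 = 0.00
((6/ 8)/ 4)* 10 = 1.88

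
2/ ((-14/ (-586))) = 586/7 = 83.71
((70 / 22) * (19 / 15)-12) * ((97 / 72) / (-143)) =25511/339768 = 0.08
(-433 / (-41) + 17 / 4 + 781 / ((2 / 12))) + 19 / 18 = 6939955/1476 = 4701.87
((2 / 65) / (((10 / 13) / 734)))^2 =538756/625 = 862.01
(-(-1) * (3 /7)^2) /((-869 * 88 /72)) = -81/468391 = 0.00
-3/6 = -1/2 = -0.50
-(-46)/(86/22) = 506/43 = 11.77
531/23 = 23.09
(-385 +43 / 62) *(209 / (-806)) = 4979843/49972 = 99.65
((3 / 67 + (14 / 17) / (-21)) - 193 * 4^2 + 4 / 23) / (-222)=242674903/17447202 = 13.91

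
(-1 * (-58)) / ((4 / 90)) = 1305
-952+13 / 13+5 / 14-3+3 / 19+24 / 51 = -4309531/4522 = -953.01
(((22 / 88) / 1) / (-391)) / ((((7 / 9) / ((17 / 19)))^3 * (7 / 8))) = -421362/378774557 = 0.00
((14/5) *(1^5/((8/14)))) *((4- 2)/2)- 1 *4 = 9/10 = 0.90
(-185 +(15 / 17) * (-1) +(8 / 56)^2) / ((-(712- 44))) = 154823/556444 = 0.28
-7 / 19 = -0.37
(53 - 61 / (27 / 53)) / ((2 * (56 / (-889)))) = 114427/216 = 529.75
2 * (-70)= -140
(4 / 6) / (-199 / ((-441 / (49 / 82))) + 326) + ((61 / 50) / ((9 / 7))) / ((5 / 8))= 411817696/270885375 = 1.52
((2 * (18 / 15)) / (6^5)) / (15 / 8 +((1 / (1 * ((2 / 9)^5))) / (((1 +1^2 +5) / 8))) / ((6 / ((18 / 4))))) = 14/71829585 = 0.00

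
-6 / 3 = -2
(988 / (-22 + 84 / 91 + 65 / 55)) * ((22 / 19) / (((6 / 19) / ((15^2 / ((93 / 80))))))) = -621649600/17639 = -35242.90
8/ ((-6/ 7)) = -28/3 = -9.33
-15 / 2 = -7.50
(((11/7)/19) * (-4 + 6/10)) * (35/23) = -187/437 = -0.43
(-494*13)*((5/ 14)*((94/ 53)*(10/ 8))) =-3772925/742 = -5084.80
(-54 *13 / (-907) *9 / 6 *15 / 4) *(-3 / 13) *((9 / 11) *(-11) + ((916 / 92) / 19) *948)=-776964555/1585436 = -490.06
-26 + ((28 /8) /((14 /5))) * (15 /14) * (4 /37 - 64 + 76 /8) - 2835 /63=-85157/592 = -143.85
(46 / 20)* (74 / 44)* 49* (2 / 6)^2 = 41699/1980 = 21.06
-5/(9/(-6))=10/3 = 3.33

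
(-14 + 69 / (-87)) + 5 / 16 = -14.48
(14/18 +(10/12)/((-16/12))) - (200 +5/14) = -100903/504 = -200.20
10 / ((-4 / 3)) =-15/2 = -7.50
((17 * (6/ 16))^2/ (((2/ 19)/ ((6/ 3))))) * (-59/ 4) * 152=-55398699/32 = -1731209.34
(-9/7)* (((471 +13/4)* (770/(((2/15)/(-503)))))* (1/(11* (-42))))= -30670425/8 = -3833803.12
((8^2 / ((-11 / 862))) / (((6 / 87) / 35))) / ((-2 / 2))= 27997760/11 = 2545250.91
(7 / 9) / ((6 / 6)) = 7/9 = 0.78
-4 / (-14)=2/7 = 0.29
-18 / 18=-1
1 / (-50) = -1/50 = -0.02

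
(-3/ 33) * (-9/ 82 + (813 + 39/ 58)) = -967326/13079 = -73.96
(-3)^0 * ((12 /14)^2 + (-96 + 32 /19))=-93.58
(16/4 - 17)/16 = -13/16 = -0.81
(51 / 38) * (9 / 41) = 459/1558 = 0.29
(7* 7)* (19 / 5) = 931/5 = 186.20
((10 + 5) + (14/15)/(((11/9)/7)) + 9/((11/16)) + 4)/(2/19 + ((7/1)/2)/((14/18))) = 8.13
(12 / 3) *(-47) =-188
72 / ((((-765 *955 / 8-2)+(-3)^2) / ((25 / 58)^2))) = -90000/614366479 = 0.00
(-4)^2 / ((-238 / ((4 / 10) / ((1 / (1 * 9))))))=-144/595 = -0.24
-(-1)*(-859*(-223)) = 191557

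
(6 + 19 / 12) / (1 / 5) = 455/12 = 37.92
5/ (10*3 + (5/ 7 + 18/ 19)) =665/4211 = 0.16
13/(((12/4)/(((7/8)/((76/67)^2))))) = 408499/138624 = 2.95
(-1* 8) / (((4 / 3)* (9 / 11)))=-22/3 = -7.33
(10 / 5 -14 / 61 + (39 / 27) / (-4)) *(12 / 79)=3095/14457 = 0.21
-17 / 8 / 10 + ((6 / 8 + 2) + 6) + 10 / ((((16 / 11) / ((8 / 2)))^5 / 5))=20153231/2560 = 7872.36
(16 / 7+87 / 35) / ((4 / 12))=501/35 = 14.31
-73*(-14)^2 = -14308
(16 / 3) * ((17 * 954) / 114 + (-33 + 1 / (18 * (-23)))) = 6875560/11799 = 582.72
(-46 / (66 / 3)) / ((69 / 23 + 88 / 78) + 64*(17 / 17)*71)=-897/1951147 = 0.00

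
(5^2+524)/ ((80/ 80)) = 549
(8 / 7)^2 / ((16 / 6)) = 24/49 = 0.49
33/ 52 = 0.63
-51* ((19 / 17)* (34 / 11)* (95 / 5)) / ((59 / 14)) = -515508/649 = -794.31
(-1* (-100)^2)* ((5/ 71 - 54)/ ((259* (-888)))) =-683750/291597 = -2.34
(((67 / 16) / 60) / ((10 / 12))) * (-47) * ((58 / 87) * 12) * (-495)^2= -30863349/4 = -7715837.25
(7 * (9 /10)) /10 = 63/100 = 0.63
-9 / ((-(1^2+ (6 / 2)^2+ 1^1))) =9/11 = 0.82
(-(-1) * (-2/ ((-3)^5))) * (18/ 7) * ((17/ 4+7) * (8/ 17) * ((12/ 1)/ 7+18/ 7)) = 400/833 = 0.48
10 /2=5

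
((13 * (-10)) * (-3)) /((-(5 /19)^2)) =-28158/5 = -5631.60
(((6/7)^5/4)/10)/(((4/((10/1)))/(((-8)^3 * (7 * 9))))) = -2239488/2401 = -932.73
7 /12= 0.58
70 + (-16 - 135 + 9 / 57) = -1536/19 = -80.84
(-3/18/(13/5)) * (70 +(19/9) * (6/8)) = -4295/936 = -4.59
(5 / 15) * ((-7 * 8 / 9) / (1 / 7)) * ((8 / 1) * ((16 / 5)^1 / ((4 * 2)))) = -6272/135 = -46.46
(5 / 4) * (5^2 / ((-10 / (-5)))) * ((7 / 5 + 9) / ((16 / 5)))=1625/32 = 50.78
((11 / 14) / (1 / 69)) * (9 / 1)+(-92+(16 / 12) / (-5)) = 83089/210 = 395.66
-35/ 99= -0.35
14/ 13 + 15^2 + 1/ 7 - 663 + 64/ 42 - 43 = -18652/39 = -478.26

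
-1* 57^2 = -3249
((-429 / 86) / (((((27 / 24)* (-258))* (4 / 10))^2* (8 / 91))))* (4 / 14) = -46475/38640402 = 0.00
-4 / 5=-0.80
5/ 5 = 1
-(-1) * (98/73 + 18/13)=2588/949 = 2.73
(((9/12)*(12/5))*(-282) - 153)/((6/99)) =-10899.90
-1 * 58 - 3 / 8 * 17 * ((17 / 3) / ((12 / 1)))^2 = -205361/3456 = -59.42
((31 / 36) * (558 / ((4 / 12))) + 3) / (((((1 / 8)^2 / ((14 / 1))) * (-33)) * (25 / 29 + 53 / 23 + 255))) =-31973312/210463 = -151.92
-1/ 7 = -0.14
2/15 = 0.13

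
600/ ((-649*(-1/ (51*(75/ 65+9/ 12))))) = 89.77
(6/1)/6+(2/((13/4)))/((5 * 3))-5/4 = -163/780 = -0.21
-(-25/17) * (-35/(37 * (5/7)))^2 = 60025/23273 = 2.58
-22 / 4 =-11/2 = -5.50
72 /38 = 36/19 = 1.89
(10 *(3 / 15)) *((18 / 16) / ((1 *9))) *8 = 2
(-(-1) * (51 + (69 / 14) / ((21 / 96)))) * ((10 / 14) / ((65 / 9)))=7.27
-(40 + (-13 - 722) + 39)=656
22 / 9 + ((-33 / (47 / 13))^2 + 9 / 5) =8703764/99405 = 87.56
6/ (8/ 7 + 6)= 0.84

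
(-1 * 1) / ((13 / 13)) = -1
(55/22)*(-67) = -335/2 = -167.50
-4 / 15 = -0.27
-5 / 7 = -0.71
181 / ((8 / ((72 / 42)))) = 543/14 = 38.79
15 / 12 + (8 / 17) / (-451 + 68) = 32523/26044 = 1.25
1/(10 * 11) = 0.01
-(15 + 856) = -871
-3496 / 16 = -437/2 = -218.50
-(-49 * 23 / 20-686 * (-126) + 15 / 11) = -19003823/220 = -86381.01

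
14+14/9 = 140/9 = 15.56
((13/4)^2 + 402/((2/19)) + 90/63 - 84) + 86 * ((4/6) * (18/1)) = 535247/112 = 4778.99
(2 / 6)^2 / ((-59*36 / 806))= -403/9558 = -0.04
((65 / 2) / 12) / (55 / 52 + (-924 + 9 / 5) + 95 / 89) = -376025/127743198 = 0.00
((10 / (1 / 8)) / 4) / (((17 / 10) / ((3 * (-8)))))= -4800/17 = -282.35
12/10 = 6/5 = 1.20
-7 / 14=-1/2 = -0.50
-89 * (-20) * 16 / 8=3560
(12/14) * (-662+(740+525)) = 3618/7 = 516.86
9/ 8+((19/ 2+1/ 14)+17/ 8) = 359/28 = 12.82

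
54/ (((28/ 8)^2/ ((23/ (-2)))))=-2484/49 = -50.69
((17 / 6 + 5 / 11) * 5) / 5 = 217/66 = 3.29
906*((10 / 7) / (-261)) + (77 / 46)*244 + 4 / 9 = 16973134/42021 = 403.92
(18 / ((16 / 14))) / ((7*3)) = 3/4 = 0.75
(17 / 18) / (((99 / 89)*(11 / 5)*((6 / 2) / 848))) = 3207560/29403 = 109.09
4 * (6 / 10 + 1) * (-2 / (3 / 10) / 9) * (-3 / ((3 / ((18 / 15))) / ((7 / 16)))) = 2.49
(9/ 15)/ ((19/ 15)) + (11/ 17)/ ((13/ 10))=0.97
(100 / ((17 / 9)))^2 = 810000/289 = 2802.77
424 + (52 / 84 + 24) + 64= 512.62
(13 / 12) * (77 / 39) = 77/36 = 2.14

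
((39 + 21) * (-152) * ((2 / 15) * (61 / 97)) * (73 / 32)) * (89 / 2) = -7530023/97 = -77629.10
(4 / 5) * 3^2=36/5 = 7.20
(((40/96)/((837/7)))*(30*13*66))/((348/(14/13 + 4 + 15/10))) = 1.70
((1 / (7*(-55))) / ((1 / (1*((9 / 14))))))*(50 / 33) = -15/5929 = 0.00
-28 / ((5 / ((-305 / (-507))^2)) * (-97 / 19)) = 9897860/24933753 = 0.40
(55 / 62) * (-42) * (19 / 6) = -7315/62 = -117.98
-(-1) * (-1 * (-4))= 4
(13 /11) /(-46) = -13/506 = -0.03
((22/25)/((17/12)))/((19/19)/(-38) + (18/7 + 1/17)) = 23408/98125 = 0.24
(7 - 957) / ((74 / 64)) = -30400/37 = -821.62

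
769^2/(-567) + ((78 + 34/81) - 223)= -1187.54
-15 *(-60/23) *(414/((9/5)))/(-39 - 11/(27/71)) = -121500/917 = -132.50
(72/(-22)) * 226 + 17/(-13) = -105955/143 = -740.94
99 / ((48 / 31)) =63.94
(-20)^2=400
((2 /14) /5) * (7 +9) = 0.46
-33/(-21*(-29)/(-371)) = 583/29 = 20.10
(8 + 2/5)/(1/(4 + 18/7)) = 276/5 = 55.20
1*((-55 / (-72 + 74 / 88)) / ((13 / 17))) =41140/40703 = 1.01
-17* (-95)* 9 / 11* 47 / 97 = 640.25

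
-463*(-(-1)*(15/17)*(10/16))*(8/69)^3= -740800/1861551 = -0.40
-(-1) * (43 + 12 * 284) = 3451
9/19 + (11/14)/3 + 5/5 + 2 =3.74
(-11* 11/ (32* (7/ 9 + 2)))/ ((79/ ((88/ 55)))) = -1089/39500 = -0.03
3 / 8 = 0.38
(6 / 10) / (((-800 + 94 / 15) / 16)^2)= 8640/35438209 = 0.00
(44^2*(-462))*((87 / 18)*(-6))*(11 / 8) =35665476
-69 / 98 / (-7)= 69/686 = 0.10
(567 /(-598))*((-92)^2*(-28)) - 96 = 2919936/13 = 224610.46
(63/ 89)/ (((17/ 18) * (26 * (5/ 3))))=1701/98345 = 0.02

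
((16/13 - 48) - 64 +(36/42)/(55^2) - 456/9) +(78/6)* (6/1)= -68903216/825825 = -83.44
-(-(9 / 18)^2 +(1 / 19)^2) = 357/1444 = 0.25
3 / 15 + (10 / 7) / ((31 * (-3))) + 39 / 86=178631/279930 = 0.64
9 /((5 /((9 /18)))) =9/10 = 0.90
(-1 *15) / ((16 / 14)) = -105/8 = -13.12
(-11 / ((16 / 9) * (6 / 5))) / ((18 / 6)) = -55/32 = -1.72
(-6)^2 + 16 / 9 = 340/9 = 37.78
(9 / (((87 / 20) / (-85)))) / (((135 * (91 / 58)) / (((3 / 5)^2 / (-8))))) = 17/455 = 0.04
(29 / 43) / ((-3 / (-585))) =5655/43 = 131.51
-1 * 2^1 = -2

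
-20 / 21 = -0.95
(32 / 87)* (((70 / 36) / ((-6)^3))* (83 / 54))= -2905/570807 = -0.01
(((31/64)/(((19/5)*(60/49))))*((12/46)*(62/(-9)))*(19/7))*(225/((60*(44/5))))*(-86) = 18.61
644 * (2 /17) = 1288/17 = 75.76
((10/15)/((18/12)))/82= 2/369 = 0.01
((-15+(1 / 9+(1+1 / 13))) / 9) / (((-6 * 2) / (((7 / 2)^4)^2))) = 582244901/202176 = 2879.89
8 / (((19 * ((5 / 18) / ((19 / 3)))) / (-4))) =-38.40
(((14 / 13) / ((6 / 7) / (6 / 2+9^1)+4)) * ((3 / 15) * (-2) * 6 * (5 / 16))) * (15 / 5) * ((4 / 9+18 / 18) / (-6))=49/342 = 0.14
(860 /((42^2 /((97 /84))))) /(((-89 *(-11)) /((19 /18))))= 396245/652789368 = 0.00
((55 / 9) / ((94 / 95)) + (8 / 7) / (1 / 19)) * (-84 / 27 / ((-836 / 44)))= 17386/3807 = 4.57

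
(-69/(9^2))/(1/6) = -46/9 = -5.11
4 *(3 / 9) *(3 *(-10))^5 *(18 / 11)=-583200000/11 = -53018181.82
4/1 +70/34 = 103/17 = 6.06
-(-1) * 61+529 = 590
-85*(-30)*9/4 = 11475/2 = 5737.50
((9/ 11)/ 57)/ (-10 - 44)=-1/3762 = 0.00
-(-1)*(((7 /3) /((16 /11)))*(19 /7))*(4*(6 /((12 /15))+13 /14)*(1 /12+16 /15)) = 283613/1680 = 168.82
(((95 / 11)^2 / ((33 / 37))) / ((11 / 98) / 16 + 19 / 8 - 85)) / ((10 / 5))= -0.51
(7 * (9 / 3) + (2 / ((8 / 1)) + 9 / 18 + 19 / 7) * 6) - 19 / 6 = 811/21 = 38.62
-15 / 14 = -1.07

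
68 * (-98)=-6664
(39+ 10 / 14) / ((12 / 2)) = 139/21 = 6.62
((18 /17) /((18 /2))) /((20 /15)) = 3/34 = 0.09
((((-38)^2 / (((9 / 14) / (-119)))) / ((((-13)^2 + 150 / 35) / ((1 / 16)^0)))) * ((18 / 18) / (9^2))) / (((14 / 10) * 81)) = -12028520/71626437 = -0.17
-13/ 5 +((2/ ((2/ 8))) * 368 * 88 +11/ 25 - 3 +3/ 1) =6476746/25 = 259069.84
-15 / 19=-0.79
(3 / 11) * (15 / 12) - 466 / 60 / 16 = -763/5280 = -0.14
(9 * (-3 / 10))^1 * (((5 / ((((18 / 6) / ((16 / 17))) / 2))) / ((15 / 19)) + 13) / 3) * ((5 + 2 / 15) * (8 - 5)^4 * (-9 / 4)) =48592467/3400 = 14291.90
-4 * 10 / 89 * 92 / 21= -3680/1869 = -1.97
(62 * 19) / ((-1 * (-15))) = 78.53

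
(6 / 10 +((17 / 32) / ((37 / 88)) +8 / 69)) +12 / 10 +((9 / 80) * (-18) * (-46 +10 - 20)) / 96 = 1781261/408480 = 4.36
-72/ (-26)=36/13 = 2.77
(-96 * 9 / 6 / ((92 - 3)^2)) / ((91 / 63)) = -1296/102973 = -0.01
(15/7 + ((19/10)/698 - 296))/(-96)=4785909/1563520 = 3.06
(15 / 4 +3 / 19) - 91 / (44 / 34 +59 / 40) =-591947/20444 = -28.95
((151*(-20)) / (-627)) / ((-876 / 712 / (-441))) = 26340440/15257 = 1726.45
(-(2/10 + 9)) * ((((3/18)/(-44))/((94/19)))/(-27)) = -437/1675080 = 0.00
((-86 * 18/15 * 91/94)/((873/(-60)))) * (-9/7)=-40248/4559 = -8.83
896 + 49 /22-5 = 19651/22 = 893.23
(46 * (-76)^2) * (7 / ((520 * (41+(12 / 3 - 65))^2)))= 58121/6500 = 8.94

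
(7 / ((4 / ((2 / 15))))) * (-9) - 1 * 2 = -41/10 = -4.10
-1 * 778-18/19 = -14800/19 = -778.95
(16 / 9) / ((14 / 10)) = 80/63 = 1.27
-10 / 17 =-0.59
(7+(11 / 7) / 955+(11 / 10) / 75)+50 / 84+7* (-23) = -76905134/501375 = -153.39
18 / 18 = 1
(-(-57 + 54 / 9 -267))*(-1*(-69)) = 21942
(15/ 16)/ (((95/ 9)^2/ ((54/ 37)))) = 6561/534280 = 0.01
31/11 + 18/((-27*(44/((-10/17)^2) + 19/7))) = 1054927/375012 = 2.81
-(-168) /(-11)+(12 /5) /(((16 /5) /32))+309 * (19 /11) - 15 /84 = 167021/308 = 542.28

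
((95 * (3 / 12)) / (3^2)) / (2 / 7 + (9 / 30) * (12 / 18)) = 3325/612 = 5.43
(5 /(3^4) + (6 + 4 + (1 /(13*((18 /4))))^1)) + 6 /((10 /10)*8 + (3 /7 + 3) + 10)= 10.36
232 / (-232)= -1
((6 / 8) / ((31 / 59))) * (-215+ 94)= -21417/124 = -172.72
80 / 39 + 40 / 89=8680/3471 = 2.50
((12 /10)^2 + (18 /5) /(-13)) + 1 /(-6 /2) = 809/975 = 0.83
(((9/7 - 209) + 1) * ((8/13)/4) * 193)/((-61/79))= 44124818/5551 = 7948.99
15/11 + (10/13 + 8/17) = 6329/2431 = 2.60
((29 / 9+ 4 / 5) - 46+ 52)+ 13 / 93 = 14176/1395 = 10.16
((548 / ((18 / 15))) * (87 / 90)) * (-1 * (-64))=254272/9 = 28252.44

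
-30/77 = -0.39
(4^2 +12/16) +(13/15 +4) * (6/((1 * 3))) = 1589/60 = 26.48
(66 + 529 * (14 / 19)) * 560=255242.11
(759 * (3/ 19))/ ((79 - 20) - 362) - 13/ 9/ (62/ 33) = -415591/356934 = -1.16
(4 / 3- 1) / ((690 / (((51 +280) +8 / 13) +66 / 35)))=50581/313950 = 0.16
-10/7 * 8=-11.43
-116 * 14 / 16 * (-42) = 4263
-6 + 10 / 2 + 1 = 0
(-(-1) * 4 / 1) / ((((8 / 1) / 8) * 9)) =4/9 = 0.44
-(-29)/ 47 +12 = 593/47 = 12.62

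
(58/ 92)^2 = 841/2116 = 0.40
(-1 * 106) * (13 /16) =-86.12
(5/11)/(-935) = -1/2057 = 0.00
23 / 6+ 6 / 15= 127/30 = 4.23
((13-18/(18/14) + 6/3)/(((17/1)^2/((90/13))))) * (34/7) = 0.12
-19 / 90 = -0.21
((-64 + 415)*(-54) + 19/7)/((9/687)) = -30378911/21 = -1446614.81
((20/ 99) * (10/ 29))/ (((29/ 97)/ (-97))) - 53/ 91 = -175656527/7576569 = -23.18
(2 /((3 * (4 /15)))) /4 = 5/8 = 0.62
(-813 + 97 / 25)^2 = 409171984/625 = 654675.17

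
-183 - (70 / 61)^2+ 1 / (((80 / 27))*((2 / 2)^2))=-54766973/297680 = -183.98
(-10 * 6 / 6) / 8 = -5/4 = -1.25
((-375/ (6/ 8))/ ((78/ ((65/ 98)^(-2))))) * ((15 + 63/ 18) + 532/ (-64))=-1956815/13182 = -148.45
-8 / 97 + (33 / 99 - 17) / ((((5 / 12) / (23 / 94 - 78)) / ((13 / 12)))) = 46082117/13677 = 3369.31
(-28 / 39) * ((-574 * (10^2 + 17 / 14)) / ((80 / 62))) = 969773/30 = 32325.77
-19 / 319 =-0.06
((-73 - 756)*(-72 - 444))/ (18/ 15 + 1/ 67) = 143300940/407 = 352090.76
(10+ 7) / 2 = 17/2 = 8.50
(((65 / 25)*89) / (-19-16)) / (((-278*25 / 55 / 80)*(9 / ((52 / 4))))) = 1323608/218925 = 6.05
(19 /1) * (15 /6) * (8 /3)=380/3 = 126.67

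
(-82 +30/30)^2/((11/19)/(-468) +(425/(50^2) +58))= 364627575/3232729 = 112.79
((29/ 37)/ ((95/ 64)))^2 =3444736/12355225 = 0.28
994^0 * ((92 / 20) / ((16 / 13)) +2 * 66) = 10859/80 = 135.74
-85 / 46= -1.85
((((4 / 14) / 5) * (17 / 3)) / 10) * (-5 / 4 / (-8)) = 17/3360 = 0.01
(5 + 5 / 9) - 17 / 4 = 47/36 = 1.31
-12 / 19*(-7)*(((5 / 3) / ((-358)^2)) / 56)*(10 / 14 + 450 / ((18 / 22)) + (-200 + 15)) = 1600/4261453 = 0.00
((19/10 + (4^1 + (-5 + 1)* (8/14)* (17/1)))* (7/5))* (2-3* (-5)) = -39219/50 = -784.38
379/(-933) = -379/933 = -0.41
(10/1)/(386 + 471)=0.01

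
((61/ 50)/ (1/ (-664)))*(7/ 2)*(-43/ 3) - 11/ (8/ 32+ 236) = 192019118/4725 = 40638.97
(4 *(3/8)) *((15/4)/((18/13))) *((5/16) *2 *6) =975/64 = 15.23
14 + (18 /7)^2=1010/49 = 20.61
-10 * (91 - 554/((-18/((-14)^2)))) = -551110/9 = -61234.44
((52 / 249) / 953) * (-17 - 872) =-46228/237297 = -0.19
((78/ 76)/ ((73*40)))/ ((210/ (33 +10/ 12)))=377/6657600 = 0.00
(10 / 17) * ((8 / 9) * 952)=4480/9 = 497.78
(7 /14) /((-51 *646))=-1/65892 = 0.00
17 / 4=4.25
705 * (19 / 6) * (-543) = -2424495/2 = -1212247.50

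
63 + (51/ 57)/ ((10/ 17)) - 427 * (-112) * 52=472513379/190 = 2486912.52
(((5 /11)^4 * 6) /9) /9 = 1250/395307 = 0.00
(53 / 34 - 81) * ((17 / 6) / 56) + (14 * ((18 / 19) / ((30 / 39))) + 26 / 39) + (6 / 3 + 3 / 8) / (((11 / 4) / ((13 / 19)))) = 3389557/234080 = 14.48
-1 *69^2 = -4761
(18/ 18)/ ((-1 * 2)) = -1/2 = -0.50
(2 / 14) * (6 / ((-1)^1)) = -6/7 = -0.86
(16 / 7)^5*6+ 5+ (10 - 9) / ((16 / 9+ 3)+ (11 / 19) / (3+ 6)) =586864505/1546244 = 379.54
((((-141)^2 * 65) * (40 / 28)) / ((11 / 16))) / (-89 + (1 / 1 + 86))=-103381200/77 = -1342612.99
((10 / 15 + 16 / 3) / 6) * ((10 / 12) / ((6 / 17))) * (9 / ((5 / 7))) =119/4 = 29.75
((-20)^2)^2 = 160000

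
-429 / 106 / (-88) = 39/848 = 0.05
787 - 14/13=10217/13 = 785.92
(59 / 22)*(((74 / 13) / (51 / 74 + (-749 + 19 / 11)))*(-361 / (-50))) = -29158331/197508675 = -0.15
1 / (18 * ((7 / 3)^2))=1/98 = 0.01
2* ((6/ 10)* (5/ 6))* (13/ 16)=13/16 = 0.81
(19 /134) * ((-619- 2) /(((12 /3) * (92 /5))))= -2565/2144 = -1.20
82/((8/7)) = 287/4 = 71.75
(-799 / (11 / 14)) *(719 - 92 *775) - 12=789518934/11 = 71774448.55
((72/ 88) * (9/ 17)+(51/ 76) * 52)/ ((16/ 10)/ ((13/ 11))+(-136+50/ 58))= -78868400/298668733 = -0.26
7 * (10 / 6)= 35/3 = 11.67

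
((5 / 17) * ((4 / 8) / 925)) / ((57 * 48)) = 1/17209440 = 0.00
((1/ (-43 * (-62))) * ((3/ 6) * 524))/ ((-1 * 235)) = -131/313255 = 0.00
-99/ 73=-1.36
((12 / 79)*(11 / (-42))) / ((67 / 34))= -748/37051 = -0.02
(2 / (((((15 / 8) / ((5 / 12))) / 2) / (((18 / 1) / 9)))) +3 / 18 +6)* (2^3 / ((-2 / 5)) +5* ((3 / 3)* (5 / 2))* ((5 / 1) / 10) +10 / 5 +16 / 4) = -4433/72 = -61.57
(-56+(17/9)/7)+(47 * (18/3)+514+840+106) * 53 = 92270.27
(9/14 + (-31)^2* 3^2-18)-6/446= 26947947/3122 = 8631.63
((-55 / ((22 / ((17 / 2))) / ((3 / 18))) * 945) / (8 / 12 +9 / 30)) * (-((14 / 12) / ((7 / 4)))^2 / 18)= 14875/174 = 85.49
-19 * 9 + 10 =-161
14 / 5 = 2.80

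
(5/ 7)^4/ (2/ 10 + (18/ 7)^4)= 3125/527281 = 0.01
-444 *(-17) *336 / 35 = 362304/5 = 72460.80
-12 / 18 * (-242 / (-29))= -484/87 = -5.56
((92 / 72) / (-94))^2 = 529/2862864 = 0.00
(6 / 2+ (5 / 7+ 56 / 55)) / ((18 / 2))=1822/3465 = 0.53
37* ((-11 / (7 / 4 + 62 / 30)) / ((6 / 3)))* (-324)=3956040/229 = 17275.28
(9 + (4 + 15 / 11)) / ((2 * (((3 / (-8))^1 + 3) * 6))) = 316/693 = 0.46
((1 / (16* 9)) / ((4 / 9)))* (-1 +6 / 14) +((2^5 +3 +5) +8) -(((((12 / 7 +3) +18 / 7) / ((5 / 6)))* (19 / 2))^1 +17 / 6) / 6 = 33.68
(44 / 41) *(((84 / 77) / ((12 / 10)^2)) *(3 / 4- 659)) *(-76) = 5002700/123 = 40672.36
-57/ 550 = -0.10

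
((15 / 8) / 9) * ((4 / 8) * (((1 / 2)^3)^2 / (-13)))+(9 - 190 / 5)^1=-1158149/39936 = -29.00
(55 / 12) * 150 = 1375/2 = 687.50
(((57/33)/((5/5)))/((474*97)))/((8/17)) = 323/4046064 = 0.00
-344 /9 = -38.22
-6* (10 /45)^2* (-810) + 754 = 994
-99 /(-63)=11/7 = 1.57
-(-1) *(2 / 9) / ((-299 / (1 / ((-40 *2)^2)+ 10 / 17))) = -7113/16265600 = 0.00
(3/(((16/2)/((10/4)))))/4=15/64 = 0.23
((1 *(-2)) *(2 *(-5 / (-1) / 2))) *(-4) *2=80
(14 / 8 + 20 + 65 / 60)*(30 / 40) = 137/8 = 17.12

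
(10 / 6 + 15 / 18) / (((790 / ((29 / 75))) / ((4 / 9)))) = 29/53325 = 0.00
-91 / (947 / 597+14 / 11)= -597597/18775 = -31.83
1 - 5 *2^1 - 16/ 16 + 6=-4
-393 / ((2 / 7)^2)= -19257/4 = -4814.25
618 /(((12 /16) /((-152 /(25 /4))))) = -500992/25 = -20039.68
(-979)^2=958441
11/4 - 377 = -1497/4 = -374.25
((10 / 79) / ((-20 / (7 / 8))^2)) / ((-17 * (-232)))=49/797634560 = 0.00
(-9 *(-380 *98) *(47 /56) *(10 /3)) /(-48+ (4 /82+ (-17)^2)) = 38443650/9883 = 3889.88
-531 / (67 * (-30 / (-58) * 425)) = -5133/142375 = -0.04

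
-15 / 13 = -1.15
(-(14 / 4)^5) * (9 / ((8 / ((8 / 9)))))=-16807/32 = -525.22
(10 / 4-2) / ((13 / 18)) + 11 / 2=161/26 = 6.19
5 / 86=0.06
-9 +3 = -6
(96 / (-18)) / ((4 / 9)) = -12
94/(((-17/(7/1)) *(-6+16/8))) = 329/34 = 9.68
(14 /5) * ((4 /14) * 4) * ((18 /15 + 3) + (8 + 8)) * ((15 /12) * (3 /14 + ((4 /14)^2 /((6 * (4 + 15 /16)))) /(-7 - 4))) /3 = 11045966/1916145 = 5.76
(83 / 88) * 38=35.84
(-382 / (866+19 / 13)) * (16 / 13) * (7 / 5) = -6112/8055 = -0.76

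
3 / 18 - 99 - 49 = -887/6 = -147.83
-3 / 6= -1/2 = -0.50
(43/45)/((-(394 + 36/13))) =-559/232110 = 0.00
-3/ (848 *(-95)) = 3/80560 = 0.00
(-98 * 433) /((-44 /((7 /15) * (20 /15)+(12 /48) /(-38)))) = 89344787/150480 = 593.73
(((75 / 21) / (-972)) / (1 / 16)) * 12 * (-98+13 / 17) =220400/3213 = 68.60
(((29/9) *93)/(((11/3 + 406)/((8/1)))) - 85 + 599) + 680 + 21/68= 1200.16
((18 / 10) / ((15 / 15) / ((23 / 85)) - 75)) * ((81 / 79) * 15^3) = -2263545/25912 = -87.36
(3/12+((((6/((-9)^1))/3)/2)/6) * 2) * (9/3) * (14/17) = 161/306 = 0.53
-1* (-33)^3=35937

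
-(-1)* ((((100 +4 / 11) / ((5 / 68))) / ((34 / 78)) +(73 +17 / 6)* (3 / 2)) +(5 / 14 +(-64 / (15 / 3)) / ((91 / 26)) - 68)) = 139647/44 = 3173.80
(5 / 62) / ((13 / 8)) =20/403 = 0.05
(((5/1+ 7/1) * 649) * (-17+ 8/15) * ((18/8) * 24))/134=-17312724/335 = -51679.77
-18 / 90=-0.20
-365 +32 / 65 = -23693/65 = -364.51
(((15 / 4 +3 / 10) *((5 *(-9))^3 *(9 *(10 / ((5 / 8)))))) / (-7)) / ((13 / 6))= 318864600/91 = 3504006.59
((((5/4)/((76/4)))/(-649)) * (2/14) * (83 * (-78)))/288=5395/16572864 = 0.00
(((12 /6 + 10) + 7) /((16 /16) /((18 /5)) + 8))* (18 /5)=6156/745 = 8.26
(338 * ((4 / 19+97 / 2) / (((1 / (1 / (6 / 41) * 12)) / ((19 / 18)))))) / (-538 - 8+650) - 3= 328789/24 = 13699.54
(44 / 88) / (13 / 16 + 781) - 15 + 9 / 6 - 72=-2139023/25018 = -85.50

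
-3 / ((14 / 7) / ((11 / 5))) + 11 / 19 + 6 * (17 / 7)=15761/1330 = 11.85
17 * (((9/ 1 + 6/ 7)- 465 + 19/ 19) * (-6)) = 324258/7 = 46322.57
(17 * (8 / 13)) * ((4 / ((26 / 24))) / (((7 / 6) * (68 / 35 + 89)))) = 65280/179309 = 0.36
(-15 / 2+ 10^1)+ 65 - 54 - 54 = -81/2 = -40.50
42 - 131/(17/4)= 190/17 = 11.18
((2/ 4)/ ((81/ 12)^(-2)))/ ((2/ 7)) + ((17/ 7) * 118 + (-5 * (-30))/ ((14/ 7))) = 197705/448 = 441.31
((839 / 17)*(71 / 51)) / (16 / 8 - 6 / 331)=19717339/568752 = 34.67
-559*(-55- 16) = 39689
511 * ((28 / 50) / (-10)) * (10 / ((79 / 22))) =-157388/1975 = -79.69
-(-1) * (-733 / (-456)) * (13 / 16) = 1.31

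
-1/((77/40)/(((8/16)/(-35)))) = 4/539 = 0.01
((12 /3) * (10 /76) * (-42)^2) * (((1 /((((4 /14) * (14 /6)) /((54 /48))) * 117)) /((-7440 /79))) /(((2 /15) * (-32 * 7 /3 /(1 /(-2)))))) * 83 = -18589095/31363072 = -0.59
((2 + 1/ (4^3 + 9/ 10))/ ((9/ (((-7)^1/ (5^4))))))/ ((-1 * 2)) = 1526/1216875 = 0.00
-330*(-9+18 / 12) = 2475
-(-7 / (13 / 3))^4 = -194481/28561 = -6.81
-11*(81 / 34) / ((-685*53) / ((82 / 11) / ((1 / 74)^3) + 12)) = 269150850/123437 = 2180.47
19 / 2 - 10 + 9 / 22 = -1/11 = -0.09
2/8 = 0.25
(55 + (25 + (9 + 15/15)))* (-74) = -6660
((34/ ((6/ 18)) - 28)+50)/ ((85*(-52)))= -31/1105 = -0.03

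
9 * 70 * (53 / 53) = 630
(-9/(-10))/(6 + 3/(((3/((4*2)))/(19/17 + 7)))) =17/1340 = 0.01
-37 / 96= -0.39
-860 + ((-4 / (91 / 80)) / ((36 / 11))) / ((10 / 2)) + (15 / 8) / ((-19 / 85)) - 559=-177719449/124488 = -1427.60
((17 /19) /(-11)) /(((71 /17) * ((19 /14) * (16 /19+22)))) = -289/460009 = 0.00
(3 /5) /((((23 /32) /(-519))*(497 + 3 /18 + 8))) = -298944/348565 = -0.86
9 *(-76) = -684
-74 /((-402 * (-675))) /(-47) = 37/6376725 = 0.00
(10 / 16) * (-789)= -3945/8 = -493.12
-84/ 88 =-21/22 = -0.95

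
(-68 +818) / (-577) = -750/577 = -1.30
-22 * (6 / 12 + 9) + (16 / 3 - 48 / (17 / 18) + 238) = -841/51 = -16.49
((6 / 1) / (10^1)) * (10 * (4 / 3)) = 8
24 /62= 12/31 = 0.39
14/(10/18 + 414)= 18/533 = 0.03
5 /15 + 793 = 2380/3 = 793.33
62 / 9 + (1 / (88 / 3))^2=480209/69696 = 6.89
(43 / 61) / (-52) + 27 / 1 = 85601/3172 = 26.99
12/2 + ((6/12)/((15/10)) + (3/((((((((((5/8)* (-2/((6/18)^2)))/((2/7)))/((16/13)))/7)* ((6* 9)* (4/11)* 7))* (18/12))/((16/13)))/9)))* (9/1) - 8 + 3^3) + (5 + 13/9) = 1674794/53235 = 31.46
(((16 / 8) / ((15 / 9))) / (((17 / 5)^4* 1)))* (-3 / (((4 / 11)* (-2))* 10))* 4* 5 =12375/167042 = 0.07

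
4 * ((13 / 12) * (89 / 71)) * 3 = 1157/71 = 16.30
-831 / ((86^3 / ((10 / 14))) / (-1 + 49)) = -24930/556549 = -0.04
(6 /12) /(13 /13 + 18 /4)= 1/11 = 0.09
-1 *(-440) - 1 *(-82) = 522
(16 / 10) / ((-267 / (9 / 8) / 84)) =-252/445 = -0.57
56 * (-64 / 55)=-3584/55 = -65.16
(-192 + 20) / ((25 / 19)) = -3268/25 = -130.72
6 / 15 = 2/5 = 0.40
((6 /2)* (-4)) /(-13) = 12/13 = 0.92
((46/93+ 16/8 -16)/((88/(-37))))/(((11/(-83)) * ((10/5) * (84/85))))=-40982495/1890504 = -21.68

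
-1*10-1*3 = -13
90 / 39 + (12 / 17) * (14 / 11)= 3.21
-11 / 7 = -1.57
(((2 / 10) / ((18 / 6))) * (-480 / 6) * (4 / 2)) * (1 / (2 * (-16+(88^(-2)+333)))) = -123904/7364547 = -0.02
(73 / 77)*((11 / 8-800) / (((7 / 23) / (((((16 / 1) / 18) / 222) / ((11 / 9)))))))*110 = -53635655/59829 = -896.48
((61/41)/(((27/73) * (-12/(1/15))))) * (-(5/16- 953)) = -22625693/1062720 = -21.29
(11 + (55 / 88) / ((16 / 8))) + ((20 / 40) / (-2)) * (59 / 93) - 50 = -57803/1488 = -38.85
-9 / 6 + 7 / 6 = -0.33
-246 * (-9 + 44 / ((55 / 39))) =-27306/5 = -5461.20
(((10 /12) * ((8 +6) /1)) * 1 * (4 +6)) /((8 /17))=2975/12 = 247.92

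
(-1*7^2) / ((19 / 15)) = -735/19 = -38.68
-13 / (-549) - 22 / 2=-6026/549 = -10.98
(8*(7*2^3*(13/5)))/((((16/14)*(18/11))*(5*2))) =14014/225 = 62.28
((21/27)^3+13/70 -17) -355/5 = -87.34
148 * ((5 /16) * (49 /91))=1295/52 = 24.90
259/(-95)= -2.73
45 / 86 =0.52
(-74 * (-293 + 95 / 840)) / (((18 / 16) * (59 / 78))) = 94670420/3717 = 25469.58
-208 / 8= -26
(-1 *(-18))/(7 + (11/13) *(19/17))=1989/878 = 2.27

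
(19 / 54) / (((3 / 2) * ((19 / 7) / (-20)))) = -140/81 = -1.73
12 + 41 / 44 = 569/44 = 12.93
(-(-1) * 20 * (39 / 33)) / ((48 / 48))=260/11 = 23.64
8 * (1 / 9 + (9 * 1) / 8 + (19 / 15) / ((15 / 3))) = 2681/225 = 11.92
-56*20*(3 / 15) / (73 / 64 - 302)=14336/19255 = 0.74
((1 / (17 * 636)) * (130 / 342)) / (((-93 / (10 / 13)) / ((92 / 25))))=-46/42985809 = 0.00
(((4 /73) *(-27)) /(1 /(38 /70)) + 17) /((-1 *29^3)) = -1427/2148755 = 0.00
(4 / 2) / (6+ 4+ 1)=2/11 = 0.18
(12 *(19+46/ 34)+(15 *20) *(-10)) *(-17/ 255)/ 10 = 7808/425 = 18.37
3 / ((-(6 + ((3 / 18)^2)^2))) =-3888/7777 = -0.50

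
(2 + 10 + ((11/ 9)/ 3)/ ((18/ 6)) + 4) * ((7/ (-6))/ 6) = -9149/2916 = -3.14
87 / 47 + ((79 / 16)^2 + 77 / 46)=7722009/276736 = 27.90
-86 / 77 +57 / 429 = -985/1001 = -0.98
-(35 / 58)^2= -1225/3364 = -0.36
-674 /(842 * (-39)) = 337/16419 = 0.02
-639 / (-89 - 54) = 639/143 = 4.47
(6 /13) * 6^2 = 216/13 = 16.62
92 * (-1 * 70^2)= -450800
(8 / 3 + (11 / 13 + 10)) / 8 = 527/312 = 1.69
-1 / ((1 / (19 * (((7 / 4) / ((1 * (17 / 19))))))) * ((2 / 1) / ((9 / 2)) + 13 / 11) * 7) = -35739/10948 = -3.26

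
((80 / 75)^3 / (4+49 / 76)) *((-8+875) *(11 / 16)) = 61850624/397125 = 155.75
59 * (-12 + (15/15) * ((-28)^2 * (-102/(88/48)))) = -28316460/11 = -2574223.64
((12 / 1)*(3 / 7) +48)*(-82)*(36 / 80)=-68634/35 = -1960.97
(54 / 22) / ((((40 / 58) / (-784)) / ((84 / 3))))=-4297104/55 = -78129.16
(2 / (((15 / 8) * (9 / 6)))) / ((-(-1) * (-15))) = -32/675 = -0.05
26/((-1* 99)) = -26/99 = -0.26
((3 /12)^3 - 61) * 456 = -222471/8 = -27808.88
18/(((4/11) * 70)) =99/140 = 0.71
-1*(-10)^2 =-100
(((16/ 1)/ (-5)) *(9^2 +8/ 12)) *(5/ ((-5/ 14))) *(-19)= -208544/3 = -69514.67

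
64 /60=16/15 = 1.07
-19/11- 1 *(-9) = 80/11 = 7.27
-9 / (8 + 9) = -9/17 = -0.53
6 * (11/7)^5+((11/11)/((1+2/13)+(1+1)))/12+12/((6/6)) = 574869571/8269044 = 69.52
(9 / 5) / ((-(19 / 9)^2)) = -0.40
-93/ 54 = -31/18 = -1.72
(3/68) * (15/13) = 45/884 = 0.05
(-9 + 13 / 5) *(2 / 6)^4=-32/405 = -0.08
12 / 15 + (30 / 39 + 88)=5822/65 = 89.57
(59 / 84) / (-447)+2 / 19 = 73975/713412 = 0.10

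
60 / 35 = 12/7 = 1.71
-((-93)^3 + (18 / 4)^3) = 804265.88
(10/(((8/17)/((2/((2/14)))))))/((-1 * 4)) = -595/8 = -74.38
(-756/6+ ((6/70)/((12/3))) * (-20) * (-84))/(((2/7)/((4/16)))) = -315/4 = -78.75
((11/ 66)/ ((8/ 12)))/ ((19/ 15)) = 0.20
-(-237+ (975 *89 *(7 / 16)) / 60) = -25327/64 = -395.73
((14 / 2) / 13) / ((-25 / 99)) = -693/325 = -2.13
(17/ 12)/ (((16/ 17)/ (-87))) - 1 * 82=-13629/64 = -212.95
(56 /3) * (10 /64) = 2.92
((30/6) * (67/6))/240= 67/288 = 0.23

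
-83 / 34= -2.44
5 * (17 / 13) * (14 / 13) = 1190/169 = 7.04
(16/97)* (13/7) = 208/679 = 0.31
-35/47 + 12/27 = -127/423 = -0.30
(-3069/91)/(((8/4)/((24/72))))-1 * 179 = -33601/182 = -184.62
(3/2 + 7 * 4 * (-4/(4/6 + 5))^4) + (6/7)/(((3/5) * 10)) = 10049495/1169294 = 8.59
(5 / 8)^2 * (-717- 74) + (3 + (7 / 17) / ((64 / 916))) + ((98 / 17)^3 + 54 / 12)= -32706979/314432 = -104.02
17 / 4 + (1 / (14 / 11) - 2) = 85/28 = 3.04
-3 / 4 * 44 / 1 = -33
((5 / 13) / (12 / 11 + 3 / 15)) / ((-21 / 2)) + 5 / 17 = 87565/329511 = 0.27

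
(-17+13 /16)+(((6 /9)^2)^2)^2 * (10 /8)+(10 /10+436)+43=48694301/104976 = 463.86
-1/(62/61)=-61/62 = -0.98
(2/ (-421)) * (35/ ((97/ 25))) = -0.04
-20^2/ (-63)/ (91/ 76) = 30400/5733 = 5.30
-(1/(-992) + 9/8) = -1115/992 = -1.12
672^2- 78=451506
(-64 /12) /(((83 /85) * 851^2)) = -1360/180326049 = 0.00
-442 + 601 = 159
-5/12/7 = -5/84 = -0.06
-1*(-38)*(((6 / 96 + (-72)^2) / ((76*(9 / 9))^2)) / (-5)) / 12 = -16589/29184 = -0.57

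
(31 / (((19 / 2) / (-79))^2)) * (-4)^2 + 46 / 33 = 408627358/11913 = 34300.96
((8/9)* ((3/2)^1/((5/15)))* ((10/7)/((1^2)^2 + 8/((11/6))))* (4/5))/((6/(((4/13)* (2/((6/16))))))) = 11264/48321 = 0.23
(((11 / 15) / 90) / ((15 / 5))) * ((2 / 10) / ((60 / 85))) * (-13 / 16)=-2431/3888000 = 0.00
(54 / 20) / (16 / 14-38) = -63/860 = -0.07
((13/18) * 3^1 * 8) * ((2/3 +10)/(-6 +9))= 1664/27 = 61.63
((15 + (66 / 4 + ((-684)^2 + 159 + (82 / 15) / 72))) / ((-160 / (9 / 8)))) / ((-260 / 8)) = 252745151/2496000 = 101.26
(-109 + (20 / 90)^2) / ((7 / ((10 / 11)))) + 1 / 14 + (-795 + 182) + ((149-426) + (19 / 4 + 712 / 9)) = -2923253/3564 = -820.22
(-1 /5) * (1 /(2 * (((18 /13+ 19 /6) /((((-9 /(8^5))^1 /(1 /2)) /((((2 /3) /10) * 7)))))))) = 1053/40714240 = 0.00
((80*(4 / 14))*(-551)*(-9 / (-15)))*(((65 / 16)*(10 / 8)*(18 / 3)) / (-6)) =38373.21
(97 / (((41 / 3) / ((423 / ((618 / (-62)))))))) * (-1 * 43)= 54694323/4223 = 12951.53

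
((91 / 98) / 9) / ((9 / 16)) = 104/567 = 0.18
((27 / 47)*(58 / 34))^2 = 613089/638401 = 0.96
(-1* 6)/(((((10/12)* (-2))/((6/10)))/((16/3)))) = 288/25 = 11.52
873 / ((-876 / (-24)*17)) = 1746/1241 = 1.41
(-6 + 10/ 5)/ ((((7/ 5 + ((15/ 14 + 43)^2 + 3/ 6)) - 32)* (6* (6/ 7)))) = -6860/16865523 = 0.00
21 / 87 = 7/29 = 0.24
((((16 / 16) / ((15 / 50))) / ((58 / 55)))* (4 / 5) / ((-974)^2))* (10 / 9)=550/185703327 = 0.00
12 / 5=2.40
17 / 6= 2.83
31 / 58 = 0.53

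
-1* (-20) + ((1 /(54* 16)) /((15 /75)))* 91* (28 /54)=236465/11664 = 20.27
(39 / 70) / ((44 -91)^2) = 39/154630 = 0.00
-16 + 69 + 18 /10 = 274/5 = 54.80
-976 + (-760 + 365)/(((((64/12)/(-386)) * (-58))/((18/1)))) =-2284777/232 = -9848.18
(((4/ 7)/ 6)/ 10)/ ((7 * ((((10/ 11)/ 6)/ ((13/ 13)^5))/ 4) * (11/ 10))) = 8/245 = 0.03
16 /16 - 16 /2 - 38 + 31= -14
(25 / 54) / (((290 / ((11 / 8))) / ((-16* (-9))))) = 55/174 = 0.32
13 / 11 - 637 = -6994/11 = -635.82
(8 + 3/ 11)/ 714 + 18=20209/1122 = 18.01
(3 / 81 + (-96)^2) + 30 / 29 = 7216967/783 = 9217.07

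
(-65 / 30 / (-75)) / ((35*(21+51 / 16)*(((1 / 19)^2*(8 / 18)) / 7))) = 9386/48375 = 0.19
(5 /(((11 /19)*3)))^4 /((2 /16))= 651605000/1185921 = 549.45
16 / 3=5.33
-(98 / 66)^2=-2401/1089 = -2.20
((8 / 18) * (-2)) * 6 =-16/3 = -5.33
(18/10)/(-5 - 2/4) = -18/55 = -0.33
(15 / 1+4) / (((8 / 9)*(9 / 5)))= 11.88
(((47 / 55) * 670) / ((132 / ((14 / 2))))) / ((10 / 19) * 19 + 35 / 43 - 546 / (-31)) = 29383319/27510318 = 1.07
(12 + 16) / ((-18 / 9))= -14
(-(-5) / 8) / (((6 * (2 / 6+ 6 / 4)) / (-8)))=-5/11 = -0.45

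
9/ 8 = 1.12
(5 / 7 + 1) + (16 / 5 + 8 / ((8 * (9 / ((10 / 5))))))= 1618/315 = 5.14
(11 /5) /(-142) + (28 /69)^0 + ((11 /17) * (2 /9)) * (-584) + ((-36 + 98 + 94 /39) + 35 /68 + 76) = 163632187/2824380 = 57.94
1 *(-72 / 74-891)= -33003/37 = -891.97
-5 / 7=-0.71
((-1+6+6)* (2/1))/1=22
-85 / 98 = -0.87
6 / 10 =3/5 = 0.60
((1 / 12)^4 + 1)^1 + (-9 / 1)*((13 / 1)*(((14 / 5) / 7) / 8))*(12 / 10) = -6.02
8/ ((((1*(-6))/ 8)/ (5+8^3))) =-16544/3 = -5514.67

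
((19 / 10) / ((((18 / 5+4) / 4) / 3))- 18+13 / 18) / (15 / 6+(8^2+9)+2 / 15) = -1285/6807 = -0.19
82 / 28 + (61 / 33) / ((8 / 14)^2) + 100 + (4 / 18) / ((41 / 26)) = 49429745/454608 = 108.73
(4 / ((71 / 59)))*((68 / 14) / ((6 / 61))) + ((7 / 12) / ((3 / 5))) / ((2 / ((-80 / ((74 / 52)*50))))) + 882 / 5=281345872/827505 = 339.99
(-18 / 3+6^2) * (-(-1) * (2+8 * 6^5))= 1866300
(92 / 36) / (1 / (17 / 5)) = 391/45 = 8.69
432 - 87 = 345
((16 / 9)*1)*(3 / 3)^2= 16/9 = 1.78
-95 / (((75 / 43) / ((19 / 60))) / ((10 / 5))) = -15523/450 = -34.50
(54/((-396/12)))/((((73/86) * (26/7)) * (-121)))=5418/1263119 = 0.00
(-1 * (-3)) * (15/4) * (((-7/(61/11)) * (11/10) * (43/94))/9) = -36421/45872 = -0.79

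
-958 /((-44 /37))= 17723/22 = 805.59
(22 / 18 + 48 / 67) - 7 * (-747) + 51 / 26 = 82041409/15678 = 5232.90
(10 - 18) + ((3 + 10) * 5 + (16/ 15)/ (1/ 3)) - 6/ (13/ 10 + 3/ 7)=34321/605 = 56.73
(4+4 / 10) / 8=11/20 = 0.55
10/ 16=0.62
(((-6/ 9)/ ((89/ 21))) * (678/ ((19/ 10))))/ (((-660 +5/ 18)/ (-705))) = -59.98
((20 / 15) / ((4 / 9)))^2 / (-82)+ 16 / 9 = 1231/738 = 1.67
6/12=1/2 = 0.50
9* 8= 72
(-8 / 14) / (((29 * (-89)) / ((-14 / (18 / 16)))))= -64/23229 = 0.00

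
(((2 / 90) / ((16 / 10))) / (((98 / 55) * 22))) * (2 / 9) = 5/63504 = 0.00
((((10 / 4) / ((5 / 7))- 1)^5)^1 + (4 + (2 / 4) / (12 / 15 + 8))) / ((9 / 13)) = 465439/3168 = 146.92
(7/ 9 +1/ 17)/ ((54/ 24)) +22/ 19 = 40022/26163 = 1.53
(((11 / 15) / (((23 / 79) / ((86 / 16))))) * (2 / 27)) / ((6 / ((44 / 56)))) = 411037/3129840 = 0.13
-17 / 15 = -1.13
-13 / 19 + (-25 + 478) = 8594/19 = 452.32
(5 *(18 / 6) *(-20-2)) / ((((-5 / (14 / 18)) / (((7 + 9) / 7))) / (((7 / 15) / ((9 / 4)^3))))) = 157696/32805 = 4.81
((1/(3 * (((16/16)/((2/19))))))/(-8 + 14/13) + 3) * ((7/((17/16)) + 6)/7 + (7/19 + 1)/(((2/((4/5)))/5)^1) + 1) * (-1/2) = -9614023/1159893 = -8.29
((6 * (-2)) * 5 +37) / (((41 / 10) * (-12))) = 115/246 = 0.47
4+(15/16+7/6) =293/48 = 6.10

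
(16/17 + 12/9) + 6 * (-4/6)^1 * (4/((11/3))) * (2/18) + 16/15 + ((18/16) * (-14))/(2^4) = 336053/179520 = 1.87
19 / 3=6.33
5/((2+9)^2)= 0.04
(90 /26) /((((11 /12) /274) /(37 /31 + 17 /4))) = 24968250/4433 = 5632.36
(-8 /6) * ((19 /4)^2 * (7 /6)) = -2527/72 = -35.10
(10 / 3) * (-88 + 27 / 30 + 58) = -97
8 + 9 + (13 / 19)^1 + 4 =21.68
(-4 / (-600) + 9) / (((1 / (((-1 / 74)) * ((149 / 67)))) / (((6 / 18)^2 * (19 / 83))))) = -3824681/555543900 = -0.01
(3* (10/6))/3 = 5/3 = 1.67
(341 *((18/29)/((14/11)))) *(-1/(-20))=33759/4060 = 8.32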